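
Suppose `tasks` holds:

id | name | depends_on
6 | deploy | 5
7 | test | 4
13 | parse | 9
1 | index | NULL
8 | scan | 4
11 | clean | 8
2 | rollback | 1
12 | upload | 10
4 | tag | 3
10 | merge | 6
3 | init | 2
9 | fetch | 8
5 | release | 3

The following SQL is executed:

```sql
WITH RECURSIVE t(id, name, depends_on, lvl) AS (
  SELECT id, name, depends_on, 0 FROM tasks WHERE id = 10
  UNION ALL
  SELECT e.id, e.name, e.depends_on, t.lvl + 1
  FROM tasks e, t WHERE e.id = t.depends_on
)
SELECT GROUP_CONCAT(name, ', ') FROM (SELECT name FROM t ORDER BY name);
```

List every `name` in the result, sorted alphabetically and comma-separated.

Base: id=10 (merge), depends_on=6, lvl 0.
Iteration 1: join on id=6 -> deploy (id 6, depends_on=5, lvl 1).
Iteration 2: join on id=5 -> release (id 5, depends_on=3, lvl 2).
Iteration 3: join on id=3 -> init (id 3, depends_on=2, lvl 3).
Iteration 4: join on id=2 -> rollback (id 2, depends_on=1, lvl 4).
Iteration 5: join on id=1 -> index (id 1, depends_on=NULL, lvl 5).
Iteration 6: depends_on is NULL; no match; recursion stops.

deploy, index, init, merge, release, rollback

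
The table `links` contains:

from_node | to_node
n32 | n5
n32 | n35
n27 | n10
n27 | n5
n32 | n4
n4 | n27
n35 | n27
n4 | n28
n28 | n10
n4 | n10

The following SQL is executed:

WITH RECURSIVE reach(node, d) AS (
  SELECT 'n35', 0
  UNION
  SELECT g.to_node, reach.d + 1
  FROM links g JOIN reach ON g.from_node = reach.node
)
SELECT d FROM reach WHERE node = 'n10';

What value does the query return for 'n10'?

Base: (n35, d=0).
Iteration 1: edges from {n35} -> (n27, d=1).
Iteration 2: edges from {n27} -> (n10, d=2), (n5, d=2).
Iteration 3: no outgoing edges from {n10,n5}; recursion stops.

2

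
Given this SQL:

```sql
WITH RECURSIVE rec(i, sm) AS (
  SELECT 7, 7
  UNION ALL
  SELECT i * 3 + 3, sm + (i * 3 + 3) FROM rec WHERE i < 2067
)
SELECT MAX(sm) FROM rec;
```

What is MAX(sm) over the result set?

9280

Base: i=7, sm=7.
Iteration 1: 7 < 2067 holds -> i = 7 * 3 + 3 = 24, sm = 7 + 24 = 31.
Iteration 2: 24 < 2067 holds -> i = 24 * 3 + 3 = 75, sm = 31 + 75 = 106.
Iteration 3: 75 < 2067 holds -> i = 75 * 3 + 3 = 228, sm = 106 + 228 = 334.
Iteration 4: 228 < 2067 holds -> i = 228 * 3 + 3 = 687, sm = 334 + 687 = 1021.
Iteration 5: 687 < 2067 holds -> i = 687 * 3 + 3 = 2064, sm = 1021 + 2064 = 3085.
Iteration 6: 2064 < 2067 holds -> i = 2064 * 3 + 3 = 6195, sm = 3085 + 6195 = 9280.
Iteration 7: 6195 < 2067 fails; recursion stops.
sm values: 7, 31, 106, 334, 1021, 3085, 9280; the maximum is 9280.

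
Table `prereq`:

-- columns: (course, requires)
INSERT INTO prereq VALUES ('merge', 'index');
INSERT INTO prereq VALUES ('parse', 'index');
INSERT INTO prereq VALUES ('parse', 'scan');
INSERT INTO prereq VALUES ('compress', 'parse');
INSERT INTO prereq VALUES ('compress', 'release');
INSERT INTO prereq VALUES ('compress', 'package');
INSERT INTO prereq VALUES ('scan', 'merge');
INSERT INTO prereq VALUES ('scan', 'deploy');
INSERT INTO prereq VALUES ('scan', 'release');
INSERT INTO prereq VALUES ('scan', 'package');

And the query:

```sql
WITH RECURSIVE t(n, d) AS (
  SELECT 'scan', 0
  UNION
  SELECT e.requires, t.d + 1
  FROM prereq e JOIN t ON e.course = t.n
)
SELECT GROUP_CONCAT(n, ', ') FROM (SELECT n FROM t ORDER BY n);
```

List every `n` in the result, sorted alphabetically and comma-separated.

deploy, index, merge, package, release, scan

Base: (scan, d=0).
Iteration 1: edges from {scan} -> (deploy, d=1), (merge, d=1), (package, d=1), (release, d=1).
Iteration 2: edges from {deploy,merge,package,release} -> (index, d=2).
Iteration 3: no outgoing edges from {index}; recursion stops.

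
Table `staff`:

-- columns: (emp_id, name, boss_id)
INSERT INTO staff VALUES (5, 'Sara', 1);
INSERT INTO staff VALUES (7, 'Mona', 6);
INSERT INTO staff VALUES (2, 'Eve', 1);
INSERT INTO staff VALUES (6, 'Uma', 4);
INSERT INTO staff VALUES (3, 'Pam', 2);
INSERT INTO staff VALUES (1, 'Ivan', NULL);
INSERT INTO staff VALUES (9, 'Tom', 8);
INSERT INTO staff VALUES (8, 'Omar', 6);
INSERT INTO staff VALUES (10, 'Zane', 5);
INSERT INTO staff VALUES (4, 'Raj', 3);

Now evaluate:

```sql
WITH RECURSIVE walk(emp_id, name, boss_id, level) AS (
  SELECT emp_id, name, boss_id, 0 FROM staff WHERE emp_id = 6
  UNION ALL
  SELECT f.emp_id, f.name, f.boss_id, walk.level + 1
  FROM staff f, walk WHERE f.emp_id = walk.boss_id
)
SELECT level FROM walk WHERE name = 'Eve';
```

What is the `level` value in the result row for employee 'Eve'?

3

Base: emp_id=6 (Uma), boss_id=4, level 0.
Iteration 1: join on emp_id=4 -> Raj (id 4, boss_id=3, level 1).
Iteration 2: join on emp_id=3 -> Pam (id 3, boss_id=2, level 2).
Iteration 3: join on emp_id=2 -> Eve (id 2, boss_id=1, level 3).
Iteration 4: join on emp_id=1 -> Ivan (id 1, boss_id=NULL, level 4).
Iteration 5: boss_id is NULL; no match; recursion stops.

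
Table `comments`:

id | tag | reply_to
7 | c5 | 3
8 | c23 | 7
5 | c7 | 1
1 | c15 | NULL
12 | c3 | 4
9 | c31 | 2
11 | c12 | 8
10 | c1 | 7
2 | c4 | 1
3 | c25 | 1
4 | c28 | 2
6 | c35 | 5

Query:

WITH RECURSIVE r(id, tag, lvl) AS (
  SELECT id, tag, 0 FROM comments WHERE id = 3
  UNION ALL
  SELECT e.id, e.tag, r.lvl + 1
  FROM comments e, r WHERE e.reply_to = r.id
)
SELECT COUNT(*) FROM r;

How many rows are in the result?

5

Base: id=3 (c25) at lvl 0.
Iteration 1: rows with reply_to in {3} -> c5 (id 7, lvl 1).
Iteration 2: rows with reply_to in {7} -> c23 (id 8, lvl 2), c1 (id 10, lvl 2).
Iteration 3: rows with reply_to in {8,10} -> c12 (id 11, lvl 3).
Iteration 4: no rows with reply_to in {11}; recursion stops.
Total rows emitted: 5.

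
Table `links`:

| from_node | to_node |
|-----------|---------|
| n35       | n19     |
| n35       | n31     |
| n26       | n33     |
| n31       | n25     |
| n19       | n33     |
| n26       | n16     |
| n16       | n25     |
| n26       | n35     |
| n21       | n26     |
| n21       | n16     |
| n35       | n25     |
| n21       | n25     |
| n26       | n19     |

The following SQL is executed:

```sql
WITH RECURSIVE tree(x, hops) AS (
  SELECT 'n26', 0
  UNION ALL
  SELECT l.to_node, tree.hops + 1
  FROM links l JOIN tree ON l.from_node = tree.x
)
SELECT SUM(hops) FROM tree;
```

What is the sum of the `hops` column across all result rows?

Base: (n26, hops=0).
Iteration 1: edges from {n26} -> (n16, hops=1), (n19, hops=1), (n33, hops=1), (n35, hops=1).
Iteration 2: edges from {n16,n19,n33,n35} -> (n19, hops=2), (n25, hops=2) x2, (n31, hops=2), (n33, hops=2). [UNION ALL keeps all 5 new rows, including repeats]
Iteration 3: edges from {n19,n25,n31,n33} -> (n25, hops=3), (n33, hops=3).
Iteration 4: no outgoing edges from {n25,n33}; recursion stops.
SUM(hops) = 0 + 1 + 1 + 1 + 1 + 2 + 2 + 2 + 2 + 2 + 3 + 3 = 20.

20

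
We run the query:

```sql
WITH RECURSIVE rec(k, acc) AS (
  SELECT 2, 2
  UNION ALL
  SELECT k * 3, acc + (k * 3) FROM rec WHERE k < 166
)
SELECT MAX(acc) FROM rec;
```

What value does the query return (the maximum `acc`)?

Base: k=2, acc=2.
Iteration 1: 2 < 166 holds -> k = 2 * 3 = 6, acc = 2 + 6 = 8.
Iteration 2: 6 < 166 holds -> k = 6 * 3 = 18, acc = 8 + 18 = 26.
Iteration 3: 18 < 166 holds -> k = 18 * 3 = 54, acc = 26 + 54 = 80.
Iteration 4: 54 < 166 holds -> k = 54 * 3 = 162, acc = 80 + 162 = 242.
Iteration 5: 162 < 166 holds -> k = 162 * 3 = 486, acc = 242 + 486 = 728.
Iteration 6: 486 < 166 fails; recursion stops.
acc values: 2, 8, 26, 80, 242, 728; the maximum is 728.

728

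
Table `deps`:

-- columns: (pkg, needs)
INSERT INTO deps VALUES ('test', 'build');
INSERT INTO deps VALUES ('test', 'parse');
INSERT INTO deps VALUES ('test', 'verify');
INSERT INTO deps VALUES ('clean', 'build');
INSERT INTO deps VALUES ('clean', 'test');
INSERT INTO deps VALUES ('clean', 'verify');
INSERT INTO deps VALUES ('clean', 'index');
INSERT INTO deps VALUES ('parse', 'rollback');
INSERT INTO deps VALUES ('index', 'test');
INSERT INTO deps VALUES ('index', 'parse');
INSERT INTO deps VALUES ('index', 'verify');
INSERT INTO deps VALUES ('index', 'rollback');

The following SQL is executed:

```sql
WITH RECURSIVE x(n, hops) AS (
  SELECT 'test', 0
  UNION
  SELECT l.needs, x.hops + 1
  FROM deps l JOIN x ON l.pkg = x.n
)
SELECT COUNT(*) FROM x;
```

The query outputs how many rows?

Base: (test, hops=0).
Iteration 1: edges from {test} -> (build, hops=1), (parse, hops=1), (verify, hops=1).
Iteration 2: edges from {build,parse,verify} -> (rollback, hops=2).
Iteration 3: no outgoing edges from {rollback}; recursion stops.
Total rows emitted: 5.

5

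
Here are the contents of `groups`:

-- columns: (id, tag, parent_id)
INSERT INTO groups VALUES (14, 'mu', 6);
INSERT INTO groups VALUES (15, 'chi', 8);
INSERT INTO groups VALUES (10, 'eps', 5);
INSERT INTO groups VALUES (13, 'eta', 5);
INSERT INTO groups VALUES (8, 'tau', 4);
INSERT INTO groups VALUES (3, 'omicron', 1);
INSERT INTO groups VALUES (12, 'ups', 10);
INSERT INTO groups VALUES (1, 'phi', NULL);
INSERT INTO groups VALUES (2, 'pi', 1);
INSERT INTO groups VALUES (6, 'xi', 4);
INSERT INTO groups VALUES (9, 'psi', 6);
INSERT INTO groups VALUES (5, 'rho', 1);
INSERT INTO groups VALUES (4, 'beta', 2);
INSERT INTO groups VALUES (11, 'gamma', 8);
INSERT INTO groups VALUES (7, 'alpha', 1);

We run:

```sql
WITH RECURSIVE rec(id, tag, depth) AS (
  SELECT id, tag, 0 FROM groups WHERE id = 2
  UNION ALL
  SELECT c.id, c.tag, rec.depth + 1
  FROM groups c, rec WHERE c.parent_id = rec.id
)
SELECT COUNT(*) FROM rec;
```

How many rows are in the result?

Base: id=2 (pi) at depth 0.
Iteration 1: rows with parent_id in {2} -> beta (id 4, depth 1).
Iteration 2: rows with parent_id in {4} -> xi (id 6, depth 2), tau (id 8, depth 2).
Iteration 3: rows with parent_id in {6,8} -> psi (id 9, depth 3), gamma (id 11, depth 3), mu (id 14, depth 3), chi (id 15, depth 3).
Iteration 4: no rows with parent_id in {9,11,14,15}; recursion stops.
Total rows emitted: 8.

8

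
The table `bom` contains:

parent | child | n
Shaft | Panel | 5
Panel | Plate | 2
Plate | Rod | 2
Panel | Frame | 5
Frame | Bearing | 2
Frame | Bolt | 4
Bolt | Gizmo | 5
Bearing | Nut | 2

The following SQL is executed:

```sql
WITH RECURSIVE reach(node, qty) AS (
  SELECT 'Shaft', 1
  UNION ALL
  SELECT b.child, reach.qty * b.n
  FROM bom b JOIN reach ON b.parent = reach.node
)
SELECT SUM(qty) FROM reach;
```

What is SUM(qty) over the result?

811

Base: (Shaft, qty=1).
Iteration 1: components of {Shaft} -> Panel = 1*5 = 5.
Iteration 2: components of {Panel} -> Frame = 5*5 = 25, Plate = 5*2 = 10.
Iteration 3: components of {Frame,Plate} -> Bearing = 25*2 = 50, Bolt = 25*4 = 100, Rod = 10*2 = 20.
Iteration 4: components of {Bearing,Bolt,Rod} -> Gizmo = 100*5 = 500, Nut = 50*2 = 100.
Iteration 5: no further components; recursion stops.
SUM(qty) = 1 + 5 + 10 + 25 + 20 + 50 + 100 + 100 + 500 = 811.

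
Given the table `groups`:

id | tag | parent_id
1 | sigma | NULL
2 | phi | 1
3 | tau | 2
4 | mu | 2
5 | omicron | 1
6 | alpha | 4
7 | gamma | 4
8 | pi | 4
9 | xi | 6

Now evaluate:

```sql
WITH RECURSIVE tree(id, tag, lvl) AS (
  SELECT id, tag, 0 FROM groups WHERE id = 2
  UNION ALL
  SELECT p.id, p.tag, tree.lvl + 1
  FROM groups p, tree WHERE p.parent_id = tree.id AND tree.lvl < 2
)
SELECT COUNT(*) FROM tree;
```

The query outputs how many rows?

6

Base: id=2 (phi) at lvl 0.
Iteration 1: rows with parent_id in {2} -> tau (id 3, lvl 1), mu (id 4, lvl 1).
Iteration 2: rows with parent_id in {3,4} -> alpha (id 6, lvl 2), gamma (id 7, lvl 2), pi (id 8, lvl 2).
Iteration 3: lvl < 2 fails for all current rows; recursion stops.
Total rows emitted: 6.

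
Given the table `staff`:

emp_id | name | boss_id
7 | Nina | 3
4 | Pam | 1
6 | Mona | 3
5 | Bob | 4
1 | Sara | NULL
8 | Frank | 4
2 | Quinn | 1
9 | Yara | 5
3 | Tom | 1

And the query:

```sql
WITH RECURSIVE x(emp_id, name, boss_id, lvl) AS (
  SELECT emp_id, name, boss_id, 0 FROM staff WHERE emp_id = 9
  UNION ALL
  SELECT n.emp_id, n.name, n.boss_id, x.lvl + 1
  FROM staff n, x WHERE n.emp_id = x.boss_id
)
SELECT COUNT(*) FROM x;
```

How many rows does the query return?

4

Base: emp_id=9 (Yara), boss_id=5, lvl 0.
Iteration 1: join on emp_id=5 -> Bob (id 5, boss_id=4, lvl 1).
Iteration 2: join on emp_id=4 -> Pam (id 4, boss_id=1, lvl 2).
Iteration 3: join on emp_id=1 -> Sara (id 1, boss_id=NULL, lvl 3).
Iteration 4: boss_id is NULL; no match; recursion stops.
Total rows emitted: 4.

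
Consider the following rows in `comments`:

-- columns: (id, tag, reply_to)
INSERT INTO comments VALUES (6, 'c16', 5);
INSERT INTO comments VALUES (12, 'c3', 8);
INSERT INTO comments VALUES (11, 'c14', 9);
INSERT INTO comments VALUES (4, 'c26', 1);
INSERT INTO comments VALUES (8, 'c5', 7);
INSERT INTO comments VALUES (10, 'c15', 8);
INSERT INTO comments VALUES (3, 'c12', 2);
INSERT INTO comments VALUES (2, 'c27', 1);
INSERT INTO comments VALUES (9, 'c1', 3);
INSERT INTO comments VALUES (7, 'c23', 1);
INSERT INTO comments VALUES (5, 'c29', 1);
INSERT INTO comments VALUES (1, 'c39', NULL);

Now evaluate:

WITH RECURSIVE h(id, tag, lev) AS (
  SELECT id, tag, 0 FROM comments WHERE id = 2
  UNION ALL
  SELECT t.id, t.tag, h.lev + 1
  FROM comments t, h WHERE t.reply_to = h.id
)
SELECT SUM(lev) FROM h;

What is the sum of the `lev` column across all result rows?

Base: id=2 (c27) at lev 0.
Iteration 1: rows with reply_to in {2} -> c12 (id 3, lev 1).
Iteration 2: rows with reply_to in {3} -> c1 (id 9, lev 2).
Iteration 3: rows with reply_to in {9} -> c14 (id 11, lev 3).
Iteration 4: no rows with reply_to in {11}; recursion stops.
SUM(lev) = 0 + 1 + 2 + 3 = 6.

6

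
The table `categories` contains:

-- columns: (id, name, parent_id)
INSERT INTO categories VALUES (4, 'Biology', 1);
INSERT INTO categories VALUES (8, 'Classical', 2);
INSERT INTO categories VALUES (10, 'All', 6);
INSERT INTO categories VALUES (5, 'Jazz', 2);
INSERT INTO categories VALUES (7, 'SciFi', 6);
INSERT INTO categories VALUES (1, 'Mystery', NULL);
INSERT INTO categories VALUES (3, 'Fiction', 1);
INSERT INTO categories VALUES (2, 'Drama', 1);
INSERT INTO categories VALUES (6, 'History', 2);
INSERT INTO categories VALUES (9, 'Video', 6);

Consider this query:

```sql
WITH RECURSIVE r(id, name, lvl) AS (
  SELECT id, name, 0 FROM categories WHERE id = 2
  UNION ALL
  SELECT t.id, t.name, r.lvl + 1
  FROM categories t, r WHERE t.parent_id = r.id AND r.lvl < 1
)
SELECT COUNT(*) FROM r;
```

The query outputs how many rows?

Base: id=2 (Drama) at lvl 0.
Iteration 1: rows with parent_id in {2} -> Jazz (id 5, lvl 1), History (id 6, lvl 1), Classical (id 8, lvl 1).
Iteration 2: lvl < 1 fails for all current rows; recursion stops.
Total rows emitted: 4.

4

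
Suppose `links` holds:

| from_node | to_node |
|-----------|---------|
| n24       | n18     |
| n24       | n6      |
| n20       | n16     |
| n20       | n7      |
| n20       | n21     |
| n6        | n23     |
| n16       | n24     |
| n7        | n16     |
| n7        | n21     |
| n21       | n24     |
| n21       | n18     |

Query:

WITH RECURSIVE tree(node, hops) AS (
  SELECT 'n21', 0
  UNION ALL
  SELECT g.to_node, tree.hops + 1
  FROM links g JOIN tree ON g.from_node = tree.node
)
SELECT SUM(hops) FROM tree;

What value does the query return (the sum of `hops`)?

Base: (n21, hops=0).
Iteration 1: edges from {n21} -> (n18, hops=1), (n24, hops=1).
Iteration 2: edges from {n18,n24} -> (n18, hops=2), (n6, hops=2).
Iteration 3: edges from {n18,n6} -> (n23, hops=3).
Iteration 4: no outgoing edges from {n23}; recursion stops.
SUM(hops) = 0 + 1 + 1 + 2 + 2 + 3 = 9.

9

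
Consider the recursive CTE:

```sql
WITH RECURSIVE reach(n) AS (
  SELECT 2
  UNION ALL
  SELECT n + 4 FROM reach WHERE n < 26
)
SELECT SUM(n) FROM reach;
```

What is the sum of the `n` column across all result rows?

98

Base: n=2.
Iteration 1: 2 < 26 holds -> n = 2 + 4 = 6.
Iteration 2: 6 < 26 holds -> n = 6 + 4 = 10.
Iteration 3: 10 < 26 holds -> n = 10 + 4 = 14.
Iteration 4: 14 < 26 holds -> n = 14 + 4 = 18.
Iteration 5: 18 < 26 holds -> n = 18 + 4 = 22.
Iteration 6: 22 < 26 holds -> n = 22 + 4 = 26.
Iteration 7: 26 < 26 fails; recursion stops.
SUM(n) = 2 + 6 + 10 + 14 + 18 + 22 + 26 = 98.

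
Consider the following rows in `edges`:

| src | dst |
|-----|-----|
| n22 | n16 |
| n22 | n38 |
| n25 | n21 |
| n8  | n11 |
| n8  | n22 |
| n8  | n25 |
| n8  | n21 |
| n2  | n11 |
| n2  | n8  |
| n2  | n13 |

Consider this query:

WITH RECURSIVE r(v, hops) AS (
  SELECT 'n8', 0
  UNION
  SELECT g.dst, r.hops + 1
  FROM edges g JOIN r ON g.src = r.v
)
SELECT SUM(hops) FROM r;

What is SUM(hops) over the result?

10

Base: (n8, hops=0).
Iteration 1: edges from {n8} -> (n11, hops=1), (n21, hops=1), (n22, hops=1), (n25, hops=1).
Iteration 2: edges from {n11,n21,n22,n25} -> (n16, hops=2), (n21, hops=2), (n38, hops=2).
Iteration 3: no outgoing edges from {n16,n21,n38}; recursion stops.
SUM(hops) = 0 + 1 + 1 + 1 + 1 + 2 + 2 + 2 = 10.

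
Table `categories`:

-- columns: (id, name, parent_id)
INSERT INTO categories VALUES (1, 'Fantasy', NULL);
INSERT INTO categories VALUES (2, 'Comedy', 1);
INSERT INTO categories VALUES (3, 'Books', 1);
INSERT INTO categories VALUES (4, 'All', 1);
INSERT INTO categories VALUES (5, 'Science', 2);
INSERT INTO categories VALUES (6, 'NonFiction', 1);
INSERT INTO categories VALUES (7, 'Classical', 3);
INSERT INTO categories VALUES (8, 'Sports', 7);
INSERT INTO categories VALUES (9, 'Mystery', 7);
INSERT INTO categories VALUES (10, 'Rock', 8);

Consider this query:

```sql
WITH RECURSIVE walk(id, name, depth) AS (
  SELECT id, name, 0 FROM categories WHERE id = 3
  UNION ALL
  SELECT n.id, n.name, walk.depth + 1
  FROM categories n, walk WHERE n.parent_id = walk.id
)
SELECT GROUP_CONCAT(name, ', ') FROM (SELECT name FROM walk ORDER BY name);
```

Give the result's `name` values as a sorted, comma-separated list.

Books, Classical, Mystery, Rock, Sports

Base: id=3 (Books) at depth 0.
Iteration 1: rows with parent_id in {3} -> Classical (id 7, depth 1).
Iteration 2: rows with parent_id in {7} -> Sports (id 8, depth 2), Mystery (id 9, depth 2).
Iteration 3: rows with parent_id in {8,9} -> Rock (id 10, depth 3).
Iteration 4: no rows with parent_id in {10}; recursion stops.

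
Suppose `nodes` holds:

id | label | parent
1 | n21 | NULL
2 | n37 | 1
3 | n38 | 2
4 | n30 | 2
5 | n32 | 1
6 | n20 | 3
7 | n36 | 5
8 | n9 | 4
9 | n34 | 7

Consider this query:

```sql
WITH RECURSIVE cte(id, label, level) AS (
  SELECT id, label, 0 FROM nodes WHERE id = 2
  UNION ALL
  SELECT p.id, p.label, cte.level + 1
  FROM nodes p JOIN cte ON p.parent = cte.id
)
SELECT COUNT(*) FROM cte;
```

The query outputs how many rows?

Base: id=2 (n37) at level 0.
Iteration 1: rows with parent in {2} -> n38 (id 3, level 1), n30 (id 4, level 1).
Iteration 2: rows with parent in {3,4} -> n20 (id 6, level 2), n9 (id 8, level 2).
Iteration 3: no rows with parent in {6,8}; recursion stops.
Total rows emitted: 5.

5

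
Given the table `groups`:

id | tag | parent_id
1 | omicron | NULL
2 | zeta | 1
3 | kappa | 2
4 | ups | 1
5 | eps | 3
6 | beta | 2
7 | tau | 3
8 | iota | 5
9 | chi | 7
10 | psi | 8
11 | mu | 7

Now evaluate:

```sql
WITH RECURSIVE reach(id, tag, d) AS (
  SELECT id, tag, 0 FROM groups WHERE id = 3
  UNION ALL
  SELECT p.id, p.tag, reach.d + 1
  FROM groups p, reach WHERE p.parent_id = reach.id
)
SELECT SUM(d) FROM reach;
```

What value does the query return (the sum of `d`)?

Base: id=3 (kappa) at d 0.
Iteration 1: rows with parent_id in {3} -> eps (id 5, d 1), tau (id 7, d 1).
Iteration 2: rows with parent_id in {5,7} -> iota (id 8, d 2), chi (id 9, d 2), mu (id 11, d 2).
Iteration 3: rows with parent_id in {8,9,11} -> psi (id 10, d 3).
Iteration 4: no rows with parent_id in {10}; recursion stops.
SUM(d) = 0 + 1 + 1 + 2 + 2 + 2 + 3 = 11.

11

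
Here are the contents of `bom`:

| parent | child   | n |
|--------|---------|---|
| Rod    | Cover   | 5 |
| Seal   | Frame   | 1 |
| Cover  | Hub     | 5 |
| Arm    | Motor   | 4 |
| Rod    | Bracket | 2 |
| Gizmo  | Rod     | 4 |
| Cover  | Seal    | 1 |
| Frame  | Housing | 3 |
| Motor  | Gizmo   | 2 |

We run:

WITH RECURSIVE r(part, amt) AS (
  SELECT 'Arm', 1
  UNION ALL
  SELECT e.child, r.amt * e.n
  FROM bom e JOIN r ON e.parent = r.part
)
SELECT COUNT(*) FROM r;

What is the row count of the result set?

Base: (Arm, amt=1).
Iteration 1: components of {Arm} -> Motor = 1*4 = 4.
Iteration 2: components of {Motor} -> Gizmo = 4*2 = 8.
Iteration 3: components of {Gizmo} -> Rod = 8*4 = 32.
Iteration 4: components of {Rod} -> Bracket = 32*2 = 64, Cover = 32*5 = 160.
Iteration 5: components of {Bracket,Cover} -> Hub = 160*5 = 800, Seal = 160*1 = 160.
Iteration 6: components of {Hub,Seal} -> Frame = 160*1 = 160.
Iteration 7: components of {Frame} -> Housing = 160*3 = 480.
Iteration 8: no further components; recursion stops.
Total rows emitted: 10.

10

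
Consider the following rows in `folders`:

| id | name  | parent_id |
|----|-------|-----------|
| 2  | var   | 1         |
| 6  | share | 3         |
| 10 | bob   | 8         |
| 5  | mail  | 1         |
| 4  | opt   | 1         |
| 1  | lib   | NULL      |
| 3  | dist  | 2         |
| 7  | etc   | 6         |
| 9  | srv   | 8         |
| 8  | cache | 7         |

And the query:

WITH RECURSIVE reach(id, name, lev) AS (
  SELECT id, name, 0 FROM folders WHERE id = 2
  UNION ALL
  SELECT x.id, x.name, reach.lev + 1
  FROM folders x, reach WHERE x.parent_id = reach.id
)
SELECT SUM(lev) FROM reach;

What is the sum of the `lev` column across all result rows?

Base: id=2 (var) at lev 0.
Iteration 1: rows with parent_id in {2} -> dist (id 3, lev 1).
Iteration 2: rows with parent_id in {3} -> share (id 6, lev 2).
Iteration 3: rows with parent_id in {6} -> etc (id 7, lev 3).
Iteration 4: rows with parent_id in {7} -> cache (id 8, lev 4).
Iteration 5: rows with parent_id in {8} -> srv (id 9, lev 5), bob (id 10, lev 5).
Iteration 6: no rows with parent_id in {9,10}; recursion stops.
SUM(lev) = 0 + 1 + 2 + 3 + 4 + 5 + 5 = 20.

20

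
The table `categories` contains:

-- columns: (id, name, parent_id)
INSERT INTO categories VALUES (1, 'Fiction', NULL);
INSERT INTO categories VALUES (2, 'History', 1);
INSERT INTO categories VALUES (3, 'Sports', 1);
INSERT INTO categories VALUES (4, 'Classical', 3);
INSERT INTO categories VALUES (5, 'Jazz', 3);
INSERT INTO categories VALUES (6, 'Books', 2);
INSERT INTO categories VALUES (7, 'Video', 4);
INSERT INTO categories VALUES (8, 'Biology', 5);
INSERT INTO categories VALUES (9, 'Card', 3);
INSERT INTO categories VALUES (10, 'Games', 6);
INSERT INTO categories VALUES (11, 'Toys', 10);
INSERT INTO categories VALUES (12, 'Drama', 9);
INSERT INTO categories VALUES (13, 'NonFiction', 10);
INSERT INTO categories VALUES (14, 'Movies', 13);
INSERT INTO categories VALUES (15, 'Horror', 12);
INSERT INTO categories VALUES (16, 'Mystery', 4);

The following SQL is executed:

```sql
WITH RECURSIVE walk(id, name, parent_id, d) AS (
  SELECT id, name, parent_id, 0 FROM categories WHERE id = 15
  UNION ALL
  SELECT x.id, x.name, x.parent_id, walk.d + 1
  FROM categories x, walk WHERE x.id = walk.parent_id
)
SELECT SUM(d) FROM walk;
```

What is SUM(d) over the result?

Base: id=15 (Horror), parent_id=12, d 0.
Iteration 1: join on id=12 -> Drama (id 12, parent_id=9, d 1).
Iteration 2: join on id=9 -> Card (id 9, parent_id=3, d 2).
Iteration 3: join on id=3 -> Sports (id 3, parent_id=1, d 3).
Iteration 4: join on id=1 -> Fiction (id 1, parent_id=NULL, d 4).
Iteration 5: parent_id is NULL; no match; recursion stops.
SUM(d) = 0 + 1 + 2 + 3 + 4 = 10.

10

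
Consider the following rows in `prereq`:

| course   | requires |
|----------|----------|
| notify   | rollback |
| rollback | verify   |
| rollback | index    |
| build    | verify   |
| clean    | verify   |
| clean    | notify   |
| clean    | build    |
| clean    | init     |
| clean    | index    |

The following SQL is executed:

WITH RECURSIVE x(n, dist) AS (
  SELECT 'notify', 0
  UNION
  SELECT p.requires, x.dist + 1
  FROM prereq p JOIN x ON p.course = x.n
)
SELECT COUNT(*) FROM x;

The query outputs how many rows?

Base: (notify, dist=0).
Iteration 1: edges from {notify} -> (rollback, dist=1).
Iteration 2: edges from {rollback} -> (index, dist=2), (verify, dist=2).
Iteration 3: no outgoing edges from {index,verify}; recursion stops.
Total rows emitted: 4.

4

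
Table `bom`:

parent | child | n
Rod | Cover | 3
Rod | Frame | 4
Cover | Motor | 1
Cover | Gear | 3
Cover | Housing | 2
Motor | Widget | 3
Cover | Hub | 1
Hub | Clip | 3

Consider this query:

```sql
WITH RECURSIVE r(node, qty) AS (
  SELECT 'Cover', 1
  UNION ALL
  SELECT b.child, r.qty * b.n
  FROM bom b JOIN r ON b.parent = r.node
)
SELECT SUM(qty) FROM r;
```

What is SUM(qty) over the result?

14

Base: (Cover, qty=1).
Iteration 1: components of {Cover} -> Gear = 1*3 = 3, Housing = 1*2 = 2, Hub = 1*1 = 1, Motor = 1*1 = 1.
Iteration 2: components of {Gear,Housing,Hub,Motor} -> Clip = 1*3 = 3, Widget = 1*3 = 3.
Iteration 3: no further components; recursion stops.
SUM(qty) = 1 + 1 + 3 + 2 + 1 + 3 + 3 = 14.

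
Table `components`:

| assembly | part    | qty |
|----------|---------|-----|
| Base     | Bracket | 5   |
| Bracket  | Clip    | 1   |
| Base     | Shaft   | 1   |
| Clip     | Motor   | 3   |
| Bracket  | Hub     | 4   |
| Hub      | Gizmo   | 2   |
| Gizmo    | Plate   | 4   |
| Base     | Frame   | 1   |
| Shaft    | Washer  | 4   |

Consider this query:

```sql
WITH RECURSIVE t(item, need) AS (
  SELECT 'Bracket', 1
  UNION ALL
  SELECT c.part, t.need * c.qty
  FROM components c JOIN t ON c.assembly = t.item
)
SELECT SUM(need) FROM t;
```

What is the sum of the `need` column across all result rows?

49

Base: (Bracket, need=1).
Iteration 1: components of {Bracket} -> Clip = 1*1 = 1, Hub = 1*4 = 4.
Iteration 2: components of {Clip,Hub} -> Gizmo = 4*2 = 8, Motor = 1*3 = 3.
Iteration 3: components of {Gizmo,Motor} -> Plate = 8*4 = 32.
Iteration 4: no further components; recursion stops.
SUM(need) = 1 + 1 + 4 + 3 + 8 + 32 = 49.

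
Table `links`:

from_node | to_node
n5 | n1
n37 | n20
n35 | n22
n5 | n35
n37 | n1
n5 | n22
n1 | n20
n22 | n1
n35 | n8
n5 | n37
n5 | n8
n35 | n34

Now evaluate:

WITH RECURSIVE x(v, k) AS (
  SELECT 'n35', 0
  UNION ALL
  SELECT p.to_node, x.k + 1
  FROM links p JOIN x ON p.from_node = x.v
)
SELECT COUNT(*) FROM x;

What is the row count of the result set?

Base: (n35, k=0).
Iteration 1: edges from {n35} -> (n22, k=1), (n34, k=1), (n8, k=1).
Iteration 2: edges from {n22,n34,n8} -> (n1, k=2).
Iteration 3: edges from {n1} -> (n20, k=3).
Iteration 4: no outgoing edges from {n20}; recursion stops.
Total rows emitted: 6.

6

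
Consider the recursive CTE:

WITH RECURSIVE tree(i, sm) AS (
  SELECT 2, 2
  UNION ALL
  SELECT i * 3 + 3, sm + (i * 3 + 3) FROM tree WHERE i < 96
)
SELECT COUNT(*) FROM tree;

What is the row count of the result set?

5

Base: i=2, sm=2.
Iteration 1: 2 < 96 holds -> i = 2 * 3 + 3 = 9, sm = 2 + 9 = 11.
Iteration 2: 9 < 96 holds -> i = 9 * 3 + 3 = 30, sm = 11 + 30 = 41.
Iteration 3: 30 < 96 holds -> i = 30 * 3 + 3 = 93, sm = 41 + 93 = 134.
Iteration 4: 93 < 96 holds -> i = 93 * 3 + 3 = 282, sm = 134 + 282 = 416.
Iteration 5: 282 < 96 fails; recursion stops.
Total rows emitted: 5.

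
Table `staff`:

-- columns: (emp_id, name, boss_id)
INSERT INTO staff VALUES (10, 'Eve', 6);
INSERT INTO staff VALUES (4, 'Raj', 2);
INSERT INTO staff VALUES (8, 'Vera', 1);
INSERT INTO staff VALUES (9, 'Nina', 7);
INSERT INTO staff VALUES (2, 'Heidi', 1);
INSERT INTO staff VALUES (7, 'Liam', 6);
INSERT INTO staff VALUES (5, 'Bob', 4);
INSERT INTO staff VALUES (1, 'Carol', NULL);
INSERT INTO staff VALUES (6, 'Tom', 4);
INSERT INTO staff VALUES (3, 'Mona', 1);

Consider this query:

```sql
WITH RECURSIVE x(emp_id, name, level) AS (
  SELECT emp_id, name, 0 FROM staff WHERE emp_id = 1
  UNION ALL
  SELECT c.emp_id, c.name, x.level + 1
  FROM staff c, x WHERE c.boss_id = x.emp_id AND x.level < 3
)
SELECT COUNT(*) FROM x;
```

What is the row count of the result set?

Base: emp_id=1 (Carol) at level 0.
Iteration 1: rows with boss_id in {1} -> Heidi (id 2, level 1), Mona (id 3, level 1), Vera (id 8, level 1).
Iteration 2: rows with boss_id in {2,3,8} -> Raj (id 4, level 2).
Iteration 3: rows with boss_id in {4} -> Bob (id 5, level 3), Tom (id 6, level 3).
Iteration 4: level < 3 fails for all current rows; recursion stops.
Total rows emitted: 7.

7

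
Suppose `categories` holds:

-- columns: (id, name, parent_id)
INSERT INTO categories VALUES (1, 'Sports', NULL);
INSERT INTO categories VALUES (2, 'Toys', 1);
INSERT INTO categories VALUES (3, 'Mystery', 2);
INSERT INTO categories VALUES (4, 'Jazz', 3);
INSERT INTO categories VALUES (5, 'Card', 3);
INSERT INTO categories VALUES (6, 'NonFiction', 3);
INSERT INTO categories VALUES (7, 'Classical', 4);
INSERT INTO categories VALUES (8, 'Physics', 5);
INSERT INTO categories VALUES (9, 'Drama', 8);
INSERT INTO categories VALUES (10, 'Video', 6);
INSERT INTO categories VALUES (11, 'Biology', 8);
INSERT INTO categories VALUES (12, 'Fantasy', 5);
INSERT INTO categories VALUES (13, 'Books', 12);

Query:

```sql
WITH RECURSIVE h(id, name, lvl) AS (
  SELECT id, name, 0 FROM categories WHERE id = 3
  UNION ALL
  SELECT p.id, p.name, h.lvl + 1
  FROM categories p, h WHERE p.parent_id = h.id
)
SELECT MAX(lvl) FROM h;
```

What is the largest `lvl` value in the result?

3

Base: id=3 (Mystery) at lvl 0.
Iteration 1: rows with parent_id in {3} -> Jazz (id 4, lvl 1), Card (id 5, lvl 1), NonFiction (id 6, lvl 1).
Iteration 2: rows with parent_id in {4,5,6} -> Classical (id 7, lvl 2), Physics (id 8, lvl 2), Video (id 10, lvl 2), Fantasy (id 12, lvl 2).
Iteration 3: rows with parent_id in {7,8,10,12} -> Drama (id 9, lvl 3), Biology (id 11, lvl 3), Books (id 13, lvl 3).
Iteration 4: no rows with parent_id in {9,11,13}; recursion stops.
lvl values: 0, 1, 1, 1, 2, 2, 2, 2, 3, 3, 3; the maximum is 3.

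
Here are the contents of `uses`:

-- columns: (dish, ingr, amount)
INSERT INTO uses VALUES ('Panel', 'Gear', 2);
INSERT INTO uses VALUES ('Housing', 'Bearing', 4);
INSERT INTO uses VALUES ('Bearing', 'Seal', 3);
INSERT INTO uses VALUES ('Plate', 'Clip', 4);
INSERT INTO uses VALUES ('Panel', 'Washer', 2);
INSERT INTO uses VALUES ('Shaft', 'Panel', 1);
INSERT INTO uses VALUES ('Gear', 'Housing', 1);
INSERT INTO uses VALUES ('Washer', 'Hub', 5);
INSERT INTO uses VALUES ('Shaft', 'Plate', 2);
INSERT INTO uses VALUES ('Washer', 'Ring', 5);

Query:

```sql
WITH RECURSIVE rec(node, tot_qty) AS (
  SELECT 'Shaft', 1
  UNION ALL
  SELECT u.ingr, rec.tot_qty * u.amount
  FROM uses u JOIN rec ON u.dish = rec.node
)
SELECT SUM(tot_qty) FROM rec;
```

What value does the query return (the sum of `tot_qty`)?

Base: (Shaft, tot_qty=1).
Iteration 1: components of {Shaft} -> Panel = 1*1 = 1, Plate = 1*2 = 2.
Iteration 2: components of {Panel,Plate} -> Clip = 2*4 = 8, Gear = 1*2 = 2, Washer = 1*2 = 2.
Iteration 3: components of {Clip,Gear,Washer} -> Housing = 2*1 = 2, Hub = 2*5 = 10, Ring = 2*5 = 10.
Iteration 4: components of {Housing,Hub,Ring} -> Bearing = 2*4 = 8.
Iteration 5: components of {Bearing} -> Seal = 8*3 = 24.
Iteration 6: no further components; recursion stops.
SUM(tot_qty) = 1 + 1 + 2 + 2 + 2 + 8 + 10 + 10 + 2 + 8 + 24 = 70.

70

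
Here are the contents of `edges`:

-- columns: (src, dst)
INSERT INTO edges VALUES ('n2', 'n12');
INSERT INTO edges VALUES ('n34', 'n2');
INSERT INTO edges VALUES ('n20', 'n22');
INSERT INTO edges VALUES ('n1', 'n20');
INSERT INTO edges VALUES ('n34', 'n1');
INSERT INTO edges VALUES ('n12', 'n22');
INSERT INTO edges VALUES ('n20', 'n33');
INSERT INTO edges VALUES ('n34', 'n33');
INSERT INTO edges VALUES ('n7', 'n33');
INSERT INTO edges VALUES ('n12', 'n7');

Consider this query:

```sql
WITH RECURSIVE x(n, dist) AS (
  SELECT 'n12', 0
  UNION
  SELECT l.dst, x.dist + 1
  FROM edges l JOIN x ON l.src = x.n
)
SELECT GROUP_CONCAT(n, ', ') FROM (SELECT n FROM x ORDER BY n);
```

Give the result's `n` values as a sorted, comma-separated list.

Base: (n12, dist=0).
Iteration 1: edges from {n12} -> (n22, dist=1), (n7, dist=1).
Iteration 2: edges from {n22,n7} -> (n33, dist=2).
Iteration 3: no outgoing edges from {n33}; recursion stops.

n12, n22, n33, n7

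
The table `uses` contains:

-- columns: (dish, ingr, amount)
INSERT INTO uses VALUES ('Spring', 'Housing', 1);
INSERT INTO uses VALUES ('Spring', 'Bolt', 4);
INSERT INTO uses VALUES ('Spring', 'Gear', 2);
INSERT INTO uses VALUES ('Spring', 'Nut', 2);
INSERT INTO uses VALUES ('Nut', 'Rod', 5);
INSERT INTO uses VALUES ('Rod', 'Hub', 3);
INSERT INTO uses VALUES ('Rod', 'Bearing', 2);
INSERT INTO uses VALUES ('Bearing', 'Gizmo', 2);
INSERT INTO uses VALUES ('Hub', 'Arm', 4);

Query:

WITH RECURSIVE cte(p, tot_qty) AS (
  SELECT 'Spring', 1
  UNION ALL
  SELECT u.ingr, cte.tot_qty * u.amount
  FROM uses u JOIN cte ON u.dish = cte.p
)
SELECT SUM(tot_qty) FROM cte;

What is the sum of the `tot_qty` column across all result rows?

230

Base: (Spring, tot_qty=1).
Iteration 1: components of {Spring} -> Bolt = 1*4 = 4, Gear = 1*2 = 2, Housing = 1*1 = 1, Nut = 1*2 = 2.
Iteration 2: components of {Bolt,Gear,Housing,Nut} -> Rod = 2*5 = 10.
Iteration 3: components of {Rod} -> Bearing = 10*2 = 20, Hub = 10*3 = 30.
Iteration 4: components of {Bearing,Hub} -> Arm = 30*4 = 120, Gizmo = 20*2 = 40.
Iteration 5: no further components; recursion stops.
SUM(tot_qty) = 1 + 1 + 4 + 2 + 2 + 10 + 30 + 20 + 120 + 40 = 230.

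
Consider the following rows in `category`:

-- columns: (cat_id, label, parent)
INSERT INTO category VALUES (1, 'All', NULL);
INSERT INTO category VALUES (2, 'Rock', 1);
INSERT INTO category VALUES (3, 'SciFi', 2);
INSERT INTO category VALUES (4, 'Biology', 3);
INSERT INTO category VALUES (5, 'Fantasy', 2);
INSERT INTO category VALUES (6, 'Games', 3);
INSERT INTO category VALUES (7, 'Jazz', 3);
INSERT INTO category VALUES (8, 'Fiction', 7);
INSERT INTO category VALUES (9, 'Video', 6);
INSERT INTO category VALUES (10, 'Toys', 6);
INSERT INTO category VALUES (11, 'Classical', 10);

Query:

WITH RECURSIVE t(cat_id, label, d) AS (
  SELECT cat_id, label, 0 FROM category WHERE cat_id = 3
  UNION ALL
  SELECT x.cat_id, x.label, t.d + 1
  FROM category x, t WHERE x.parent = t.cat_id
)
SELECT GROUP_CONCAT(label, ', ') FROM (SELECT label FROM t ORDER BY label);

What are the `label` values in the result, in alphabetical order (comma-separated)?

Base: cat_id=3 (SciFi) at d 0.
Iteration 1: rows with parent in {3} -> Biology (id 4, d 1), Games (id 6, d 1), Jazz (id 7, d 1).
Iteration 2: rows with parent in {4,6,7} -> Fiction (id 8, d 2), Video (id 9, d 2), Toys (id 10, d 2).
Iteration 3: rows with parent in {8,9,10} -> Classical (id 11, d 3).
Iteration 4: no rows with parent in {11}; recursion stops.

Biology, Classical, Fiction, Games, Jazz, SciFi, Toys, Video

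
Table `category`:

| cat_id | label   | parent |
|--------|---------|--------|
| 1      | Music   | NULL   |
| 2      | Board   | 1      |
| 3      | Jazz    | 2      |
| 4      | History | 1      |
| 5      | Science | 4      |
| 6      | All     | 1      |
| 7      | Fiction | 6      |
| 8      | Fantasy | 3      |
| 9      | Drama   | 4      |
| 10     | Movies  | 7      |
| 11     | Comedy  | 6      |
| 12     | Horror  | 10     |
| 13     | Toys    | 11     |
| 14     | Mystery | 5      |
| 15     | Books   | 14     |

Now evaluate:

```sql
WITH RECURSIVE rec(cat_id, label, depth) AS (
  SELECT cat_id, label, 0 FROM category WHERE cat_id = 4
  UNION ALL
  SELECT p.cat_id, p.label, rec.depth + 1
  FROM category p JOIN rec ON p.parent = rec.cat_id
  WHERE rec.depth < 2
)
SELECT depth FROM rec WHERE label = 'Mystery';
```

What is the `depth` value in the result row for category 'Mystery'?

Base: cat_id=4 (History) at depth 0.
Iteration 1: rows with parent in {4} -> Science (id 5, depth 1), Drama (id 9, depth 1).
Iteration 2: rows with parent in {5,9} -> Mystery (id 14, depth 2).
Iteration 3: depth < 2 fails for all current rows; recursion stops.

2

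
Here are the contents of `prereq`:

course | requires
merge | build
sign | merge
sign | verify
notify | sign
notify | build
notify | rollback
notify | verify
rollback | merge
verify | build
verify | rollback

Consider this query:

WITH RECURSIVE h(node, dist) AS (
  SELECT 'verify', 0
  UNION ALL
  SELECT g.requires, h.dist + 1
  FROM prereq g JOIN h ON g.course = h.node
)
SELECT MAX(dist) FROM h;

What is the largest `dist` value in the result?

Base: (verify, dist=0).
Iteration 1: edges from {verify} -> (build, dist=1), (rollback, dist=1).
Iteration 2: edges from {build,rollback} -> (merge, dist=2).
Iteration 3: edges from {merge} -> (build, dist=3).
Iteration 4: no outgoing edges from {build}; recursion stops.
dist values: 0, 1, 1, 2, 3; the maximum is 3.

3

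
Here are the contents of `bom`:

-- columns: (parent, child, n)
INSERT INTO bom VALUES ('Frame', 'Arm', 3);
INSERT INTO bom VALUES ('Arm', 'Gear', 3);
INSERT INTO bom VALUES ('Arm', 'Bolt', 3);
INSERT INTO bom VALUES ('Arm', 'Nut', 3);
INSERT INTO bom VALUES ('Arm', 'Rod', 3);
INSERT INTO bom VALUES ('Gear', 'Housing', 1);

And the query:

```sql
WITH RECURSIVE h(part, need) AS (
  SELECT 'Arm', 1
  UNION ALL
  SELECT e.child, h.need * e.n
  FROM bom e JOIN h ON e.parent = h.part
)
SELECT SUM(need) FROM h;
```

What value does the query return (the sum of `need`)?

16

Base: (Arm, need=1).
Iteration 1: components of {Arm} -> Bolt = 1*3 = 3, Gear = 1*3 = 3, Nut = 1*3 = 3, Rod = 1*3 = 3.
Iteration 2: components of {Bolt,Gear,Nut,Rod} -> Housing = 3*1 = 3.
Iteration 3: no further components; recursion stops.
SUM(need) = 1 + 3 + 3 + 3 + 3 + 3 = 16.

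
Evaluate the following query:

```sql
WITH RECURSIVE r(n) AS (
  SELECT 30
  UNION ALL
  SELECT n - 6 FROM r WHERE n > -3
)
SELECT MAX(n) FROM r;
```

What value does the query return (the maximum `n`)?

30

Base: n=30.
Iteration 1: 30 > -3 holds -> n = 30 - 6 = 24.
Iteration 2: 24 > -3 holds -> n = 24 - 6 = 18.
Iteration 3: 18 > -3 holds -> n = 18 - 6 = 12.
Iteration 4: 12 > -3 holds -> n = 12 - 6 = 6.
Iteration 5: 6 > -3 holds -> n = 6 - 6 = 0.
Iteration 6: 0 > -3 holds -> n = 0 - 6 = -6.
Iteration 7: -6 > -3 fails; recursion stops.
n values: 30, 24, 18, 12, 6, 0, -6; the maximum is 30.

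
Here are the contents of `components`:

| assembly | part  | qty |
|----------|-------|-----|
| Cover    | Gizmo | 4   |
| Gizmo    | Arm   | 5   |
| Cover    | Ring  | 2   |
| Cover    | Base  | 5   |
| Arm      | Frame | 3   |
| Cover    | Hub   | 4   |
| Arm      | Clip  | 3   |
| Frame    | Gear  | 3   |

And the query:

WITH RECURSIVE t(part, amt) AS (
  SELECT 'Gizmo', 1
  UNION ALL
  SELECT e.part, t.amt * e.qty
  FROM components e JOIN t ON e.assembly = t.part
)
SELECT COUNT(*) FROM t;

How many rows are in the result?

5

Base: (Gizmo, amt=1).
Iteration 1: components of {Gizmo} -> Arm = 1*5 = 5.
Iteration 2: components of {Arm} -> Clip = 5*3 = 15, Frame = 5*3 = 15.
Iteration 3: components of {Clip,Frame} -> Gear = 15*3 = 45.
Iteration 4: no further components; recursion stops.
Total rows emitted: 5.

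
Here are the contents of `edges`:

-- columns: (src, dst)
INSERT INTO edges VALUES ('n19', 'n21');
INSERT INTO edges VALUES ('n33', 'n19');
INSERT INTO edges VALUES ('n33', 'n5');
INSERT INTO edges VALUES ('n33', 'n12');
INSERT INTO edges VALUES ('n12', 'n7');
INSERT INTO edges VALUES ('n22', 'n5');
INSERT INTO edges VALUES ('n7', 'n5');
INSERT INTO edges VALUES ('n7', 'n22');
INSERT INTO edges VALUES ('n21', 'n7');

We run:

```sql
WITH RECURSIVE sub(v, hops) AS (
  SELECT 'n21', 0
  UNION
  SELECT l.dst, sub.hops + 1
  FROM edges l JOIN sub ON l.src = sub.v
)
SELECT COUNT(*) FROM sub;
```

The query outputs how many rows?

Base: (n21, hops=0).
Iteration 1: edges from {n21} -> (n7, hops=1).
Iteration 2: edges from {n7} -> (n22, hops=2), (n5, hops=2).
Iteration 3: edges from {n22,n5} -> (n5, hops=3).
Iteration 4: no outgoing edges from {n5}; recursion stops.
Total rows emitted: 5.

5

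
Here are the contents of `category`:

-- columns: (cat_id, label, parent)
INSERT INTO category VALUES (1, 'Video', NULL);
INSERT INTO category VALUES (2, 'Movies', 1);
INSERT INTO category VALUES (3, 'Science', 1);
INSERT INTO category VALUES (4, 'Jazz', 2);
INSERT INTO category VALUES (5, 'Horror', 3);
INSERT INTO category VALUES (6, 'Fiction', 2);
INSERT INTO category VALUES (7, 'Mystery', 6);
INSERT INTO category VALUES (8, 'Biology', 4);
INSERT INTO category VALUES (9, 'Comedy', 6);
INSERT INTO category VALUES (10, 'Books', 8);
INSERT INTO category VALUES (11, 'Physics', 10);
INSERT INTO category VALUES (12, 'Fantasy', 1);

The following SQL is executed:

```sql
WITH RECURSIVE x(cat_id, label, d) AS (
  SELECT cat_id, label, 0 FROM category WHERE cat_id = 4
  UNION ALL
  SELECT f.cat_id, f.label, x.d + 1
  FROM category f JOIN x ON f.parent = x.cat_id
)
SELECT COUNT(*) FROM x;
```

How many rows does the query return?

Base: cat_id=4 (Jazz) at d 0.
Iteration 1: rows with parent in {4} -> Biology (id 8, d 1).
Iteration 2: rows with parent in {8} -> Books (id 10, d 2).
Iteration 3: rows with parent in {10} -> Physics (id 11, d 3).
Iteration 4: no rows with parent in {11}; recursion stops.
Total rows emitted: 4.

4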